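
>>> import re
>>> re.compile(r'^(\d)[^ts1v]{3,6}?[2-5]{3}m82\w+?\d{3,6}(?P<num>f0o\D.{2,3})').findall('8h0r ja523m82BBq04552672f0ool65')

[('8', 'f0ool65')]

Multiple groups make `findall` return tuples — one 2-tuple for the one match.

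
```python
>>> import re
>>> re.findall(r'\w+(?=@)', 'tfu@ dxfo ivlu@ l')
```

The lookaround is zero-width — it requires the adjacent text to match without consuming it, so the asserted text isn't part of the match.
Scanning left to right: at [0:3] → 'tfu'; at [10:14] → 'ivlu'.
Since nothing is captured, `findall` lists the 2 matched substrings directly.

['tfu', 'ivlu']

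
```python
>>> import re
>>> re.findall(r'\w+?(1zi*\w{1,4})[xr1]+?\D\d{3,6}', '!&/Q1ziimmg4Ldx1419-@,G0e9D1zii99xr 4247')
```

['1zii99x']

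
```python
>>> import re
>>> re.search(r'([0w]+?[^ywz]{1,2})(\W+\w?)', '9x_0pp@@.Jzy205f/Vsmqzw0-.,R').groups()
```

('0pp', '@@.J')

Pattern: one or more of one of [0w] (lazy), then 1 to 2 of any character except [ywz] (captured); then one or more of a non-word character, then optionally a word character (captured).
`re.search` scans for the first position where the pattern succeeds.
The match spans [3:10] → '0pp@@.J'.
Captured: group 1 = '0pp', group 2 = '@@.J'.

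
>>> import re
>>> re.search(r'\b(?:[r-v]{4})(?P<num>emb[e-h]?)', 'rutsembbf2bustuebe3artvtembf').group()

This matches a word boundary (`\b`, zero-width); then exactly 4 of a character in [r-v] (non-capturing group); then the literal 'emb', then optionally a character in [e-h] (captured as 'num').
`re.search` scans for the first position where the pattern succeeds.
The match spans [0:7] → 'rutsemb'.
Captured: group 1 = 'emb'.

'rutsemb'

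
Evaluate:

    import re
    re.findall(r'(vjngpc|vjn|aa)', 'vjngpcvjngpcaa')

['vjngpc', 'vjngpc', 'aa']

`|` is ordered: at each position the engine commits to the first alternative that works.
Scanning left to right: at [0:6] match 'vjngpc', group 1 = 'vjngpc'; at [6:12] match 'vjngpc', group 1 = 'vjngpc'; at [12:14] match 'aa', group 1 = 'aa'.
With a single group, `findall` returns only what that group captured — 3 items.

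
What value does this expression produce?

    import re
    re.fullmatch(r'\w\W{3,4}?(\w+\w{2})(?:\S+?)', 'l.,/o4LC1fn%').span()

`re.fullmatch` requires the pattern to consume the entire string.
The match spans [0:12] → 'l.,/o4LC1fn%'.

(0, 12)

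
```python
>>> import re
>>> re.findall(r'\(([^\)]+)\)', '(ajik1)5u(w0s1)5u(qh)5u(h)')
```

['ajik1', 'w0s1', 'qh', 'h']

Because there's exactly one group, `findall` drops the full match and keeps group 1 from each hit.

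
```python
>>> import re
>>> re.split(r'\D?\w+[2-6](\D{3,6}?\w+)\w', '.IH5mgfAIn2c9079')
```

['', 'mgfAIn2c907', '']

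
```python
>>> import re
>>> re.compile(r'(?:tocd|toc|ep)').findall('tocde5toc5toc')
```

['tocd', 'toc', 'toc']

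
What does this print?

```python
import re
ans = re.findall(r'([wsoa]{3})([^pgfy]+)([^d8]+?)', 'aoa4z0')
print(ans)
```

[('aoa', '4z', '0')]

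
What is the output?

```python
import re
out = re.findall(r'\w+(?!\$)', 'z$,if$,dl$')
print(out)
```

A negative assertion filters positions out without eating any characters.
`findall` yields the raw match text (2 of them) because the pattern has no groups.

['i', 'd']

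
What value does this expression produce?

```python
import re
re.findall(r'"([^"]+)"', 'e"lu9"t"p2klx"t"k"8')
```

['lu9', 'p2klx', 'k']

Walking the string: at [1:6] match '"lu9"', group 1 = 'lu9'; at [7:14] match '"p2klx"', group 1 = 'p2klx'; at [15:18] match '"k"', group 1 = 'k'.
Because there's exactly one group, `findall` drops the full match and keeps group 1 from each hit.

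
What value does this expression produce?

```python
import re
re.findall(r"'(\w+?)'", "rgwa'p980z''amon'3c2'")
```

['p980z', 'amon']

Because there's exactly one group, `findall` drops the full match and keeps group 1 from each hit.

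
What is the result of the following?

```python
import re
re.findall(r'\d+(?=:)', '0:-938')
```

The positive lookaround only admits positions where the adjacent text matches; those characters stay outside the span.
Since nothing is captured, `findall` lists the 1 matched substring directly.

['0']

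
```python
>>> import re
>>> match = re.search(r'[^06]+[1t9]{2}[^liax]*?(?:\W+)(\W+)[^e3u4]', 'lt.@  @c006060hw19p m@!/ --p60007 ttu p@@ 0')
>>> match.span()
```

(14, 28)

Pattern: one or more of any character except [06], then exactly 2 of one of [1t9], then zero or more of any character except [liax] (lazy); then one or more of a non-word character (non-capturing group); then one or more of a non-word character (captured); then any character except [e3u4].
The match spans [14:28] → 'hw19p m@!/ --p'.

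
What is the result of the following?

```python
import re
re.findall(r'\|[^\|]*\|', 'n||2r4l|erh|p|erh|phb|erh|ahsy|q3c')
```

`findall` yields the raw match text (4 of them) because the pattern has no groups.

['||', '|erh|', '|erh|', '|erh|']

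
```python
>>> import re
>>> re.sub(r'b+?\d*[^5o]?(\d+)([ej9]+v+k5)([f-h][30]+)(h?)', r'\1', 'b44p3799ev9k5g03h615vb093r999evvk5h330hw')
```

'b44p3799ev9k5g03h615v999w'

The pattern matches one or more of the literal 'b' (lazy), then zero or more of a digit, then optionally any character except [5o]; then one or more of a digit (captured); then one or more of one of [ej9], then one or more of the literal 'v', then the literal 'k5' (captured); then a character in [f-h], then one or more of one of [30] (captured); then optionally a literal 'h' (captured).
Matches: at [21:39] → 'b093r999evvk5h330h'.
Each match is replaced using the text its own group 1 captured.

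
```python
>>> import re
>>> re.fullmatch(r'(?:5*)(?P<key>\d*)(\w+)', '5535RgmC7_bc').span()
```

This matches zero or more of a literal '5' (non-capturing group); then zero or more of a digit (captured as 'key'); then one or more of a word character (captured).
For `fullmatch`, every character of the input must be accounted for by the pattern.
The match spans [0:12] → '5535RgmC7_bc'.
Captured: group 1 = '35', group 2 = 'RgmC7_bc'.

(0, 12)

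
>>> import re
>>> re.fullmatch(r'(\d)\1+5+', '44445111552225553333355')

None

After group 1 captures some text, `\1` only succeeds where that same text appears again.
`re.fullmatch` requires the pattern to consume the entire string.
Here there's no way to consume every character, so the call returns None.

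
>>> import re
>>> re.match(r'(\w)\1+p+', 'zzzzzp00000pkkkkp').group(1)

`\1` has to match the exact text group 1 already captured.
`re.match` won't scan ahead — the pattern has to work from the very first character.
The match spans [0:6] → 'zzzzzp'.
Captured: group 1 = 'z'.

'z'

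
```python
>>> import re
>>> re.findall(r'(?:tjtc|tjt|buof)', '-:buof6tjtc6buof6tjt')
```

Branches in `(...|...)` are attempted left-to-right; the first branch that allows the whole pattern to succeed is taken.
Since nothing is captured, `findall` lists the 4 matched substrings directly.

['buof', 'tjtc', 'buof', 'tjt']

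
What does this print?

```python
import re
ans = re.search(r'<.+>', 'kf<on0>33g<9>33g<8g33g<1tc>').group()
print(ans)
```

<on0>33g<9>33g<8g33g<1tc>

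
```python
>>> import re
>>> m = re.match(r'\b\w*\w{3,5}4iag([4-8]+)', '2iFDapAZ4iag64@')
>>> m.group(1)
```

The match spans [0:14] → '2iFDapAZ4iag64'.
Captured: group 1 = '64'.

'64'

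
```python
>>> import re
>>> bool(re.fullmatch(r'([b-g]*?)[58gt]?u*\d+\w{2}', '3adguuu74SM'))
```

For `fullmatch`, every character of the input must be accounted for by the pattern.
Here there's no way to consume every character, so the call returns None, and `bool(None)` is False.

False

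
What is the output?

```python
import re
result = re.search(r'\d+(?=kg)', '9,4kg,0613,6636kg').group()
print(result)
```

4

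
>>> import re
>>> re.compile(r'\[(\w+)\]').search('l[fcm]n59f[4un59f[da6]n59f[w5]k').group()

`re.search` scans for the first position where the pattern succeeds.
The match spans [1:6] → '[fcm]'.
Captured: group 1 = 'fcm'.

'[fcm]'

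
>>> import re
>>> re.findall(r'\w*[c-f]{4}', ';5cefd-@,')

Pattern: zero or more of a word character; then exactly 4 of a character in [c-f].
Scanning left to right: at [1:6] → '5cefd'.
No capturing groups, so `findall` returns the 1 full match string.

['5cefd']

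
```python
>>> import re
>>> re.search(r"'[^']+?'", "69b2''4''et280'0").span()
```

`re.search` tries every starting position until one works.
The match spans [5:8] → "'4'".

(5, 8)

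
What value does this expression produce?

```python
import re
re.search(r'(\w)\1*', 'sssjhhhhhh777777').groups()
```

('s',)

`\1` is not a pattern — it's the concrete string captured by group 1, re-applied verbatim.
Unlike `match`, `search` isn't anchored — it looks for the pattern anywhere in the string.
The match spans [0:3] → 'sss'.
Captured: group 1 = 's'.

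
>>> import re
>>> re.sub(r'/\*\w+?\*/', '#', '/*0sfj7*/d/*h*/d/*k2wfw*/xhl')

Matches: at [0:9] → '/*0sfj7*/'; at [10:15] → '/*h*/'; at [16:25] → '/*k2wfw*/'.
`sub` substitutes '#' at each match site.

'#d#d#xhl'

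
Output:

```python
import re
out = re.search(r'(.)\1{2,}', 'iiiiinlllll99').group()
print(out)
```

iiiii

A backreference is literal: `\1` must see the identical characters the first group matched.
`search` walks the string left to right and returns the first match it finds.
The match spans [0:5] → 'iiiii'.
Captured: group 1 = 'i'.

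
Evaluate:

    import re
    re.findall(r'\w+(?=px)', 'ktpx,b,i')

['kt']

The `(?=…)`/`(?<=…)` assertion just peeks at neighbouring text; it doesn't advance the match position.
Scanning left to right: at [0:2] → 'kt'.
Since nothing is captured, `findall` lists the 1 matched substring directly.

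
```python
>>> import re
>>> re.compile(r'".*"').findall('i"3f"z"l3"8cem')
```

['"3f"z"l3"']

No capturing groups, so `findall` returns the 1 full match string.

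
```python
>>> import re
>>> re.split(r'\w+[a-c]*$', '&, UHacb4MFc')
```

['&, ', '']

This matches one or more of a word character; then zero or more of a character in [a-c]; then anchored at the end.
Matches to split on: at [3:12] → 'UHacb4MFc'.
Splitting on the pattern gives 2 pieces.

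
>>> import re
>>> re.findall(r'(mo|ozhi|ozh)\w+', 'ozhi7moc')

['ozhi']

The regex engine tests alternatives in the order written; an earlier branch that matches wins even if a later one would match more.
One capturing group, so `findall` returns just the captured substring from the one match — 1 in all.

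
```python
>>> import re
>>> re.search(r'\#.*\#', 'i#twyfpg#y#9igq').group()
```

'#twyfpg#y#'

The match spans [1:11] → '#twyfpg#y#'.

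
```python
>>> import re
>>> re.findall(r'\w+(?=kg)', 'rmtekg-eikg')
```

['rmte', 'ei']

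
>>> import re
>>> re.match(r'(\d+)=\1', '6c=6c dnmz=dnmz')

The backreference `\1` re-matches whatever the first group consumed, character for character.
`re.match` only tries the pattern at the start of the string.
Here the string doesn't start with a match, so the call returns None.

None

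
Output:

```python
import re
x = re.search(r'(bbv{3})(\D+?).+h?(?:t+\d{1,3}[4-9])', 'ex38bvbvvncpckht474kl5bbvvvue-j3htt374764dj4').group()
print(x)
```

bbvvvue-j3htt3747

This matches the literal 'bb', then exactly 3 of a literal 'v' (captured); then one or more of a non-digit (lazy) (captured); then one or more of any character, then optionally a literal 'h'; then one or more of the literal 't', then 1 to 3 of a digit, then a character in [4-9] (non-capturing group).
`re.search` scans for the first position where the pattern succeeds.
The match spans [22:39] → 'bbvvvue-j3htt3747'.
Captured: group 1 = 'bbvvv', group 2 = 'u'.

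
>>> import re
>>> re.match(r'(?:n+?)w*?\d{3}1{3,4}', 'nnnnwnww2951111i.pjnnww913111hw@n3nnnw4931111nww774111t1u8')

None

`re.match` only tries the pattern at the start of the string.
Here the pattern fails at index 0, so the call returns None.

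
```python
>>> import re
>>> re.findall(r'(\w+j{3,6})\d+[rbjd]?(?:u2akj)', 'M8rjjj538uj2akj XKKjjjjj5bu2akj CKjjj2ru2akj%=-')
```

['XKKjjjjj', 'CKjjj']

This matches one or more of a word character, then 3 to 6 of the literal 'j' (captured); then one or more of a digit, then optionally one of [rbjd]; then the literal 'u2a', then the literal 'kj' (non-capturing group).
Scanning left to right: at [16:31] match 'XKKjjjjj5bu2akj', group 1 = 'XKKjjjjj'; at [32:44] match 'CKjjj2ru2akj', group 1 = 'CKjjj'.
One capturing group, so `findall` returns just the captured substring from each match — 2 in all.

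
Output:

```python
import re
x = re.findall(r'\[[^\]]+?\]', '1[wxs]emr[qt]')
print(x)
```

No capturing groups, so `findall` returns the 2 full match strings.

['[wxs]', '[qt]']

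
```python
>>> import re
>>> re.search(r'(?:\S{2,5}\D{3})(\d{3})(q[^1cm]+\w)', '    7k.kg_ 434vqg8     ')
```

None

The pattern matches 2 to 5 of a non-whitespace character, then exactly 3 of a non-digit (non-capturing group); then exactly 3 of a digit (captured); then a literal 'q', then one or more of any character except [1cm], then a word character (captured).
`re.search` scans for the first position where the pattern succeeds.
Here nothing in the string fits, so the call returns None.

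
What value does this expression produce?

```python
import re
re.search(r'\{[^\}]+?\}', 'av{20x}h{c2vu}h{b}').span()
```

`re.search` scans for the first position where the pattern succeeds.
The match spans [2:7] → '{20x}'.

(2, 7)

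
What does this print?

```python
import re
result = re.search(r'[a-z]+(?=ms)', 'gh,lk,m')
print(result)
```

None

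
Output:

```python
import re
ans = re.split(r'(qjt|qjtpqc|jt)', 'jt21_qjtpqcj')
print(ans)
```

Alternation isn't longest-match — the leftmost alternative that fits at this position is chosen.
The group in the pattern means `split` returns the separators' captures alongside the pieces.

['', 'jt', '21_', 'qjt', 'pqcj']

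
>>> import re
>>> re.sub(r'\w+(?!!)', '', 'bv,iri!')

',i!'

Because the assertion is negative and zero-width, positions next to the forbidden text are skipped.
Each match is replaced by ''.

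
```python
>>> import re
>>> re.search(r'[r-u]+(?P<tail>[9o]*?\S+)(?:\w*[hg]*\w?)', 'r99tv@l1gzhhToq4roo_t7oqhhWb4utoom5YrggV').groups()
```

('99tv@l1gzhhToq4roo_t7oqhhWb4utoom5YrggV',)

The match spans [0:40] → 'r99tv@l1gzhhToq4roo_t7oqhhWb4utoom5YrggV'.
Captured: group 1 = '99tv@l1gzhhToq4roo_t7oqhhWb4utoom5YrggV'.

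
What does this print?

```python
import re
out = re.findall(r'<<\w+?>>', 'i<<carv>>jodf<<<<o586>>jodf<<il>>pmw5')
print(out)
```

['<<carv>>', '<<o586>>', '<<il>>']

Since nothing is captured, `findall` lists the 3 matched substrings directly.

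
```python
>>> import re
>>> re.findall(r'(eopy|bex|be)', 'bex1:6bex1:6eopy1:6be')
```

['bex', 'bex', 'eopy', 'be']

Alternation tries branches left to right and keeps the first one that lets the overall match succeed at that position.
Matches: at [0:3] match 'bex', group 1 = 'bex'; at [6:9] match 'bex', group 1 = 'bex'; at [12:16] match 'eopy', group 1 = 'eopy'; at [19:21] match 'be', group 1 = 'be'.
`findall` collects group 1 from each match (4 total).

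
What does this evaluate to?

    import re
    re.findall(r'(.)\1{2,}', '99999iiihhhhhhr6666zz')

`\1` is not a pattern — it's the concrete string captured by group 1, re-applied verbatim.
`findall` collects group 1 from each match (4 total).

['9', 'i', 'h', '6']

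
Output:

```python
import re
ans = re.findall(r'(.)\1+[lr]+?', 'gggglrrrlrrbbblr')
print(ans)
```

['g', 'r', 'b']

`\1` has to match the exact text group 1 already captured.
Walking the string: at [0:5] match 'ggggl', group 1 = 'g'; at [5:9] match 'rrrl', group 1 = 'r'; at [11:15] match 'bbbl', group 1 = 'b'.
`findall` collects group 1 from each match (3 total).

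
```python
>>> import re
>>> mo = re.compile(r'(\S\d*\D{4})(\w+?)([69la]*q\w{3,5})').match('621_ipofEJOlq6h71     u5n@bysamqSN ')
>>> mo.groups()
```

('621_ipo', 'fEJO', 'lq6h71')

The match spans [0:17] → '621_ipofEJOlq6h71'.
Captured: group 1 = '621_ipo', group 2 = 'fEJO', group 3 = 'lq6h71'.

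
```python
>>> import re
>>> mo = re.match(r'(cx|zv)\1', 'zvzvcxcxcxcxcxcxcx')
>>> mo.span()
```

`\1` is not a pattern — it's the concrete string captured by group 1, re-applied verbatim.
With `match`, the pattern is implicitly anchored at the beginning.
The match spans [0:4] → 'zvzv'.
Captured: group 1 = 'zv'.

(0, 4)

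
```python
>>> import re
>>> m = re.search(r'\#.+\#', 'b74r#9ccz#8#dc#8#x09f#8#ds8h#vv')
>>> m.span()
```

(4, 29)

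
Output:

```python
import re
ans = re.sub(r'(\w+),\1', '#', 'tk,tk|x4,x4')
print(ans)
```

#|#

After group 1 captures some text, `\1` only succeeds where that same text appears again.
Every occurrence is swapped for '#'.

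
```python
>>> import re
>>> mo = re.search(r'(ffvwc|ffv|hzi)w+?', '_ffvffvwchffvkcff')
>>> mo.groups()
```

('ffv',)

The match spans [4:8] → 'ffvw'.
Captured: group 1 = 'ffv'.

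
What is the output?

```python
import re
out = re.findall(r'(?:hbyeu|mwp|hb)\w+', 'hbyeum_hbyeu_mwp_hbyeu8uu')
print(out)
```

['hbyeum_hbyeu_mwp_hbyeu8uu']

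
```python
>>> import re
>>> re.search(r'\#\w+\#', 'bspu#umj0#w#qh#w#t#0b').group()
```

'#umj0#'

`re.search` tries every starting position until one works.
The match spans [4:10] → '#umj0#'.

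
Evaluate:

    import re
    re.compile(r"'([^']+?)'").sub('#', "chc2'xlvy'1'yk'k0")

Matches: at [4:10] → "'xlvy'"; at [11:15] → "'yk'".
Each match is replaced by '#'.

'chc2#1#k0'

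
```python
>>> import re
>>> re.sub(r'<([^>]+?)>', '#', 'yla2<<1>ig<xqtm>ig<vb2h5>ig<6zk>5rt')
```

Matches: at [4:8] → '<<1>'; at [10:16] → '<xqtm>'; at [18:25] → '<vb2h5>'; at [27:32] → '<6zk>'.
Each match is replaced by '#'.

'yla2#ig#ig#ig#5rt'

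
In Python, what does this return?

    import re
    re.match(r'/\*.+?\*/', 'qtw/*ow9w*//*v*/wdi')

`re.match` only tries the pattern at the start of the string.
Here position 0 doesn't satisfy it, so the call returns None.

None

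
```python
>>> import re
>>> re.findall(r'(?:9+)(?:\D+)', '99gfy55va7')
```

['99gfy']

The pattern matches one or more of a literal '9' (non-capturing group); then one or more of a non-digit (non-capturing group).
With no groups in the pattern, `findall` gives back each whole match — 1 here.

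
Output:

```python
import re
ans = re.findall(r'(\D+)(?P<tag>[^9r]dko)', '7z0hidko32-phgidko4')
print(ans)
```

2 groups means each result is a tuple of 2 captured strings — 2 here.

[('h', 'idko'), ('-phg', 'idko')]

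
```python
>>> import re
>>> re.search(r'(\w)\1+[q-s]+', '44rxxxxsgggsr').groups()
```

('4',)

A backreference is literal: `\1` must see the identical characters the first group matched.
`re.search` tries every starting position until one works.
The match spans [0:3] → '44r'.
Captured: group 1 = '4'.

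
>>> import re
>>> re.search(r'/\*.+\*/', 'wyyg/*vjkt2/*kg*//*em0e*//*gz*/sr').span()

(4, 31)

`re.search` scans for the first position where the pattern succeeds.
The match spans [4:31] → '/*vjkt2/*kg*//*em0e*//*gz*/'.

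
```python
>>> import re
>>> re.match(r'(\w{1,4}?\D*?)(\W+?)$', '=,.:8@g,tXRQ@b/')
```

None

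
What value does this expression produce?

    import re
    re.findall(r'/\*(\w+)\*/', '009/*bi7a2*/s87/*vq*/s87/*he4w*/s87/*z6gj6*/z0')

Walking the string: at [3:12] match '/*bi7a2*/', group 1 = 'bi7a2'; at [15:21] match '/*vq*/', group 1 = 'vq'; at [24:32] match '/*he4w*/', group 1 = 'he4w'; at [35:44] match '/*z6gj6*/', group 1 = 'z6gj6'.
With a single group, `findall` returns only what that group captured — 4 items.

['bi7a2', 'vq', 'he4w', 'z6gj6']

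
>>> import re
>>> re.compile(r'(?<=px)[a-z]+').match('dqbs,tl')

The `(?=…)`/`(?<=…)` assertion just peeks at neighbouring text; it doesn't advance the match position.
`re.match` won't scan ahead — the pattern has to work from the very first character.
Here position 0 doesn't satisfy it, so the call returns None.

None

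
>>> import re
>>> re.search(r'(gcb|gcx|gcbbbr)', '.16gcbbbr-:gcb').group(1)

'gcb'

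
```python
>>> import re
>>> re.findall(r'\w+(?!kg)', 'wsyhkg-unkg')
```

['wsyhkg', 'unkg']

A negative assertion filters positions out without eating any characters.
Matches: at [0:6] → 'wsyhkg'; at [7:11] → 'unkg'.
With no groups in the pattern, `findall` gives back each whole match — 2 here.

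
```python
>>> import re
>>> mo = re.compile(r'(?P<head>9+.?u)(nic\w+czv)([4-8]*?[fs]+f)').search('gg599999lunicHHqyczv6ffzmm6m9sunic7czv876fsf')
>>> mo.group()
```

Pattern: one or more of the literal '9', then optionally any character, then a literal 'u' (captured as 'head'); then the literal 'nic', then one or more of a word character, then the literal 'czv' (captured); then zero or more of a character in [4-8] (lazy), then one or more of one of [fs], then a literal 'f' (captured).
`search` walks the string left to right and returns the first match it finds.
The match spans [3:44] → '99999lunicHHqyczv6ffzmm6m9sunic7czv876fsf'.
Captured: group 1 = '99999lu', group 2 = 'nicHHqyczv6ffzmm6m9sunic7czv', group 3 = '876fsf'.

'99999lunicHHqyczv6ffzmm6m9sunic7czv876fsf'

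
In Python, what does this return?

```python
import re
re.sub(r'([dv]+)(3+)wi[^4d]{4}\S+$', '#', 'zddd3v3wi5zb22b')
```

`sub` substitutes '#' at each match site.

'zddd3#'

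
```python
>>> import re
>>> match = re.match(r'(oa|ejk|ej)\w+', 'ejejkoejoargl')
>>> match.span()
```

`re.match` only tries the pattern at the start of the string.
The match spans [0:13] → 'ejejkoejoargl'.
Captured: group 1 = 'ej'.

(0, 13)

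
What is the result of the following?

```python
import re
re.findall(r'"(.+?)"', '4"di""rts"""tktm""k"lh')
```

Lazy quantifiers expand one character at a time until the remainder of the pattern can match.
`findall` collects group 1 from each match (4 total).

['di', 'rts', '"tktm', 'k']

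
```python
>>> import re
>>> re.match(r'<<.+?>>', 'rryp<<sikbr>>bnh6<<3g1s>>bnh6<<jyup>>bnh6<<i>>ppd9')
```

`re.match` only tries the pattern at the start of the string.
Here position 0 doesn't satisfy it, so the call returns None.

None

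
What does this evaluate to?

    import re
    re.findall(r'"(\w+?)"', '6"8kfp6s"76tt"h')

Because there's exactly one group, `findall` drops the full match and keeps group 1 from the one hit.

['8kfp6s']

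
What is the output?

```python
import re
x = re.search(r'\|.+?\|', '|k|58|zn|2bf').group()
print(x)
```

A non-greedy quantifier consumes as few characters as it can — just enough that the remainder of the pattern still matches from where it stops; whatever follows it matches normally.
Unlike `match`, `search` isn't anchored — it looks for the pattern anywhere in the string.
The match spans [0:3] → '|k|'.

|k|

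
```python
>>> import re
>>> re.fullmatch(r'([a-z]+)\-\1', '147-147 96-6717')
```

`re.fullmatch` requires the pattern to consume the entire string.
Here the pattern can't cover the whole string, so the call returns None.

None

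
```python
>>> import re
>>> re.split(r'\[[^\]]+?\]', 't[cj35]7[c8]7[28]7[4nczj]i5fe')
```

['t', '7', '7', '7', 'i5fe']

Matches to split on: at [1:7] → '[cj35]'; at [8:12] → '[c8]'; at [13:17] → '[28]'; at [18:25] → '[4nczj]'.
`split` removes every match and returns the 5 fragments in between.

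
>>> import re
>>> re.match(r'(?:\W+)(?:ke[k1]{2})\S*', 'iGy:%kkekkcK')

None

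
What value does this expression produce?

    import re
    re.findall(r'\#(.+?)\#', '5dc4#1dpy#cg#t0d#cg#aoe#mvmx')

['1dpy', 't0d', 'aoe']

A `+?`/`*?`/`{m,n}?` starts at its minimum and grows only as far as needed for what follows to match.
Matches: at [4:10] match '#1dpy#', group 1 = '1dpy'; at [12:17] match '#t0d#', group 1 = 't0d'; at [19:24] match '#aoe#', group 1 = 'aoe'.
With a single group, `findall` returns only what that group captured — 3 items.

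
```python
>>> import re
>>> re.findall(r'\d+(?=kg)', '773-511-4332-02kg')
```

Because the assertion is zero-width, the text it checks is not consumed and won't appear in the result.
`findall` yields the raw match text (1 of them) because the pattern has no groups.

['02']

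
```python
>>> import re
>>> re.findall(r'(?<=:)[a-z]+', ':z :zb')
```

['z', 'zb']

Lookahead/lookbehind check context without consuming it, so the matched span excludes the asserted characters.
No capturing groups, so `findall` returns the 2 full match strings.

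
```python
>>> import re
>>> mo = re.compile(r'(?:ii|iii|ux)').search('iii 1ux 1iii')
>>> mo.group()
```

'ii'

Branches in `(...|...)` are attempted left-to-right; the first branch that allows the whole pattern to succeed is taken.
`re.search` tries every starting position until one works.
The match spans [0:2] → 'ii'.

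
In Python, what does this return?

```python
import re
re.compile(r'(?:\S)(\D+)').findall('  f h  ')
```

With a single group, `findall` returns only what that group captured — 1 item.

[' h  ']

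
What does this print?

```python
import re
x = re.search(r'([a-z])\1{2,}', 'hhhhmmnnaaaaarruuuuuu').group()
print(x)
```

hhhh

A backreference is literal: `\1` must see the identical characters the first group matched.
`re.search` scans for the first position where the pattern succeeds.
The match spans [0:4] → 'hhhh'.
Captured: group 1 = 'h'.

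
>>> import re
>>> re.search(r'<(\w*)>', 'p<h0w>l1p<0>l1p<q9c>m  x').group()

`re.search` scans for the first position where the pattern succeeds.
The match spans [1:6] → '<h0w>'.
Captured: group 1 = 'h0w'.

'<h0w>'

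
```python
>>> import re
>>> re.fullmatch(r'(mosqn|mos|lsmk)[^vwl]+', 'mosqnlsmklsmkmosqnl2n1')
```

`re.fullmatch` requires the pattern to consume the entire string.
Here the string isn't matched end-to-end, so the call returns None.

None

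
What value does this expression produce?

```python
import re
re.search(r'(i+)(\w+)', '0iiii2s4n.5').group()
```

This matches one or more of a literal 'i' (captured); then one or more of a word character (captured).
`re.search` scans for the first position where the pattern succeeds.
The match spans [1:9] → 'iiii2s4n'.
Captured: group 1 = 'iiii', group 2 = '2s4n'.

'iiii2s4n'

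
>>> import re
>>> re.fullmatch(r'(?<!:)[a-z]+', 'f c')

None

For `fullmatch`, every character of the input must be accounted for by the pattern.
Here the string isn't matched end-to-end, so the call returns None.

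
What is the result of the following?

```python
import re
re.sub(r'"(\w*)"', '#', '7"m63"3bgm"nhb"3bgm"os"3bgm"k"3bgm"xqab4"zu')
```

'7#3bgm#3bgm#3bgm#3bgm#zu'

Every occurrence is swapped for '#'.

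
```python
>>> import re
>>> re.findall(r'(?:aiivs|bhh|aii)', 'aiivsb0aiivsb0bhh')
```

The regex engine tests alternatives in the order written; an earlier branch that matches wins even if a later one would match more.
Scanning left to right: at [0:5] → 'aiivs'; at [7:12] → 'aiivs'; at [14:17] → 'bhh'.
Since nothing is captured, `findall` lists the 3 matched substrings directly.

['aiivs', 'aiivs', 'bhh']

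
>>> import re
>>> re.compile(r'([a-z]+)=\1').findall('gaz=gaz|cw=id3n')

['gaz']

After group 1 captures some text, `\1` only succeeds where that same text appears again.
One capturing group, so `findall` returns just the captured substring from the one match — 1 in all.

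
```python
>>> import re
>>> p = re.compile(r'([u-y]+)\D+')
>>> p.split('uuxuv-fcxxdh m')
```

The pattern matches one or more of a character in [u-y] (captured); then one or more of a non-digit.
Matches to split on: at [0:14] → 'uuxuv-fcxxdh m'.
With a capturing group present, the delimiter's captured portion is kept in the result list.

['', 'uuxuv', '']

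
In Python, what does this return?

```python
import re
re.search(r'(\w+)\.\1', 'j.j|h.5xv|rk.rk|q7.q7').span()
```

`\1` has to match the exact text group 1 already captured.
Unlike `match`, `search` isn't anchored — it looks for the pattern anywhere in the string.
The match spans [0:3] → 'j.j'.
Captured: group 1 = 'j'.

(0, 3)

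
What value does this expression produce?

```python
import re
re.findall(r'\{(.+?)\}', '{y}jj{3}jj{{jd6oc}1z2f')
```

['y', '3', '{jd6oc']

`findall` collects group 1 from each match (3 total).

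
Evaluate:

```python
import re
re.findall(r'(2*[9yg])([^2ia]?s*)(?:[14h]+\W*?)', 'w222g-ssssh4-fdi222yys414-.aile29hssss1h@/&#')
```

[('222g', '-ssss'), ('222y', 'ys'), ('29', 'hssss')]

2 groups means each result is a tuple of 2 captured strings — 3 here.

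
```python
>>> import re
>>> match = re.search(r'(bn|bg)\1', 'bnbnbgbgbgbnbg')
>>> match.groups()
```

('bn',)

The match spans [0:4] → 'bnbn'.
Captured: group 1 = 'bn'.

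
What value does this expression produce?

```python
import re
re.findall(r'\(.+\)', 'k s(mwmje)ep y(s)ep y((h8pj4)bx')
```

Since nothing is captured, `findall` lists the 1 matched substring directly.

['(mwmje)ep y(s)ep y((h8pj4)']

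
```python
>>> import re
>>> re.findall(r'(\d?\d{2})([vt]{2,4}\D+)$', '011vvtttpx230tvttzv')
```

Pattern: optionally a digit, then exactly 2 of a digit (captured); then 2 to 4 of one of [vt], then one or more of a non-digit (captured); then anchored at the end.
Multiple groups make `findall` return tuples — one 2-tuple for the one match.

[('230', 'tvttzv')]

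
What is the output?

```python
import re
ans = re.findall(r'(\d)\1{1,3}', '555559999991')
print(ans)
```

['5', '9', '9']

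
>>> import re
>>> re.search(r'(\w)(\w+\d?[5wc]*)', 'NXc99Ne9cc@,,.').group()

Pattern: a word character (captured); then one or more of a word character, then optionally a digit, then zero or more of one of [5wc] (captured).
`re.search` scans for the first position where the pattern succeeds.
The match spans [0:10] → 'NXc99Ne9cc'.
Captured: group 1 = 'N', group 2 = 'Xc99Ne9cc'.

'NXc99Ne9cc'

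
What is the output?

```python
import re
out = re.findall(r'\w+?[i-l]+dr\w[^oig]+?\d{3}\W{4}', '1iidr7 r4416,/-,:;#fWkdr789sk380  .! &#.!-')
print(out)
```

The pattern matches one or more of a word character (lazy), then one or more of a character in [i-l]; then the literal 'dr', then a word character, then one or more of any character except [oig] (lazy); then exactly 3 of a digit, then exactly 4 of a non-word character.
Since nothing is captured, `findall` lists the 2 matched substrings directly.

['1iidr7 r4416,/-,', 'fWkdr789sk380  .!']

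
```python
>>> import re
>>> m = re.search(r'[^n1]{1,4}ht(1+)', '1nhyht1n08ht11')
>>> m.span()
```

(2, 7)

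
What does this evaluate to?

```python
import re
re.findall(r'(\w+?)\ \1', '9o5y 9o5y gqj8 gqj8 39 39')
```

After group 1 captures some text, `\1` only succeeds where that same text appears again.
Scanning left to right: at [0:9] match '9o5y 9o5y', group 1 = '9o5y'; at [10:19] match 'gqj8 gqj8', group 1 = 'gqj8'; at [20:25] match '39 39', group 1 = '39'.
One capturing group, so `findall` returns just the captured substring from each match — 3 in all.

['9o5y', 'gqj8', '39']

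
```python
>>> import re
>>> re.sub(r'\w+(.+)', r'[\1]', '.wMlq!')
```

'.[!]'

`\1` in the replacement pulls in group 1's text for each match.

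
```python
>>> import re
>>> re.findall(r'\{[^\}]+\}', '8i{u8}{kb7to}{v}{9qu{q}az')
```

Matches: at [2:6] → '{u8}'; at [6:13] → '{kb7to}'; at [13:16] → '{v}'; at [16:23] → '{9qu{q}'.
Since nothing is captured, `findall` lists the 4 matched substrings directly.

['{u8}', '{kb7to}', '{v}', '{9qu{q}']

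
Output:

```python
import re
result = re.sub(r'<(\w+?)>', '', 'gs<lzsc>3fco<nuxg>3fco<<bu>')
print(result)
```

gs3fco3fco<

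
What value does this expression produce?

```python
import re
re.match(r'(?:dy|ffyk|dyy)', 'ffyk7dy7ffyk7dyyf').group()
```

`re.match` only tries the pattern at the start of the string.
The match spans [0:4] → 'ffyk'.

'ffyk'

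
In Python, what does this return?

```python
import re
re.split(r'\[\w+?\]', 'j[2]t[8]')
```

['j', 't', '']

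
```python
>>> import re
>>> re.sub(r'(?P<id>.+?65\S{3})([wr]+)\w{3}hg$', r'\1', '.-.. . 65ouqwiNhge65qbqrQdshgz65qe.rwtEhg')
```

Pattern: one or more of any character (lazy), then the literal '65', then exactly 3 of a non-whitespace character (captured as 'id'); then one or more of one of [wr] (captured); then exactly 3 of a word character, then the literal 'hg'; then anchored at the end.
`\1` in the replacement pulls in group 1's text for each match.

'.-.. . 65ouqwiNhge65qbqrQdshgz65qe.'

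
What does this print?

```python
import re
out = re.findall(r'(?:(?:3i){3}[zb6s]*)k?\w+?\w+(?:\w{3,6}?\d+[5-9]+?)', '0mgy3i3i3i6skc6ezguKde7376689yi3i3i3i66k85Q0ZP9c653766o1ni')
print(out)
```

This matches the literal '3i' repeated 3 times, then zero or more of one of [zb6s] (non-capturing group); then optionally the literal 'k', then one or more of a word character (lazy), then one or more of a word character; then 3 to 6 of a word character (lazy), then one or more of a digit, then one or more of a character in [5-9] (lazy) (non-capturing group).
Scanning left to right: at [4:54] → '3i3i3i6skc6ezguKde7376689yi3i3i3i66k85Q0ZP9c653766'.
`findall` yields the raw match text (1 of them) because the pattern has no groups.

['3i3i3i6skc6ezguKde7376689yi3i3i3i66k85Q0ZP9c653766']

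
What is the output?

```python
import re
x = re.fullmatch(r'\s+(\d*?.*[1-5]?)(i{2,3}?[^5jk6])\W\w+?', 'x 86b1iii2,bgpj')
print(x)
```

The pattern matches one or more of whitespace; then zero or more of a digit (lazy), then zero or more of any character, then optionally a character in [1-5] (captured); then 2 to 3 of the literal 'i' (lazy), then any character except [5jk6] (captured); then a non-word character, then one or more of a word character (lazy).
`re.fullmatch` requires the pattern to consume the entire string.
Here the pattern can't cover the whole string, so the call returns None.

None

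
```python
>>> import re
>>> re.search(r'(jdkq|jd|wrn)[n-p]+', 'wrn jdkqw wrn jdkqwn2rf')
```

None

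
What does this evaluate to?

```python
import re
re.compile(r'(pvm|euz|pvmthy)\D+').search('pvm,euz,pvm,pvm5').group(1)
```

`re.search` tries every starting position until one works.
The match spans [0:15] → 'pvm,euz,pvm,pvm'.
Captured: group 1 = 'pvm'.

'pvm'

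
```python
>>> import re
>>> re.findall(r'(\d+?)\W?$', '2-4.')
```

['4']

Because there's exactly one group, `findall` drops the full match and keeps group 1 from the one hit.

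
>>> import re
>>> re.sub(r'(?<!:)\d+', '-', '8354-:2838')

'--:2-'

The negative lookahead/lookbehind blocks any match where the forbidden context is present.
Matches: at [0:4] → '8354'; at [7:10] → '838'.
`sub` substitutes '-' at each match site.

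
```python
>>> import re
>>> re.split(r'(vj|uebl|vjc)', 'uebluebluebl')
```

['', 'uebl', '', 'uebl', '', 'uebl', '']

Matches to split on: at [0:4] → 'uebl'; at [4:8] → 'uebl'; at [8:12] → 'uebl'.
Because the pattern has a capturing group, `split` also inserts each captured text between the pieces.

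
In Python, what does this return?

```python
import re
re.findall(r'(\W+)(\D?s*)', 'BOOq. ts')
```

[('. ', 'ts')]

The pattern matches one or more of a non-word character (captured); then optionally a non-digit, then zero or more of the literal 's' (captured).
Walking the string: at [4:8] match '. ts', groups = ('. ', 'ts').
`findall` packs the 2 group values into a tuple for every match.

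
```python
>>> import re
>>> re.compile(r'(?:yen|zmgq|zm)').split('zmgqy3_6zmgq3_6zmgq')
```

`|` is ordered: at each position the engine commits to the first alternative that works.
Matches to split on: at [0:4] → 'zmgq'; at [8:12] → 'zmgq'; at [15:19] → 'zmgq'.
Splitting on the pattern gives 4 pieces.

['', 'y3_6', '3_6', '']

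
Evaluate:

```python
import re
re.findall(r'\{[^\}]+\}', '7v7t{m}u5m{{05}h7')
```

['{m}', '{{05}']

Matches: at [4:7] → '{m}'; at [10:15] → '{{05}'.
Since nothing is captured, `findall` lists the 2 matched substrings directly.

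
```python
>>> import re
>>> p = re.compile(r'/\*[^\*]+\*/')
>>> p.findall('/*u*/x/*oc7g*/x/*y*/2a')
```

Walking the string: at [0:5] → '/*u*/'; at [6:14] → '/*oc7g*/'; at [15:20] → '/*y*/'.
Since nothing is captured, `findall` lists the 3 matched substrings directly.

['/*u*/', '/*oc7g*/', '/*y*/']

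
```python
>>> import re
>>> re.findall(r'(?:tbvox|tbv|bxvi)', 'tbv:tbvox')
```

The regex engine tests alternatives in the order written; an earlier branch that matches wins even if a later one would match more.
`findall` yields the raw match text (2 of them) because the pattern has no groups.

['tbv', 'tbvox']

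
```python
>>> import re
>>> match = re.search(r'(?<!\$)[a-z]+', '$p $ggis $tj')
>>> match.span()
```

(5, 8)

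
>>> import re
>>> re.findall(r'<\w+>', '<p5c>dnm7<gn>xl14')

Scanning left to right: at [0:5] → '<p5c>'; at [9:13] → '<gn>'.
With no groups in the pattern, `findall` gives back each whole match — 2 here.

['<p5c>', '<gn>']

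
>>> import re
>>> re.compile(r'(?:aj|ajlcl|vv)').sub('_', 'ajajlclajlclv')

Alternation tries branches left to right and keeps the first one that lets the overall match succeed at that position.
Matches: at [0:2] → 'aj'; at [2:4] → 'aj'; at [7:9] → 'aj'.
Each match is replaced by '_'.

'__lcl_lclv'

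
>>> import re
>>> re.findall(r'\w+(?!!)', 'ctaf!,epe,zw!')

`(?!…)`/`(?<!…)` only lets a position through if the neighbouring text does NOT match; no characters are consumed.
Since nothing is captured, `findall` lists the 3 matched substrings directly.

['cta', 'epe', 'z']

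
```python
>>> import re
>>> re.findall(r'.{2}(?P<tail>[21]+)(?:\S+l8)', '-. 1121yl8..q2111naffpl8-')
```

This matches exactly 2 of any character; then one or more of one of [21] (captured as 'tail'); then one or more of a non-whitespace character, then the literal 'l8' (non-capturing group).
Scanning left to right: at [1:24] match '. 1121yl8..q2111naffpl8', group 1 = '1121'.
With a single group, `findall` returns only what that group captured — 1 item.

['1121']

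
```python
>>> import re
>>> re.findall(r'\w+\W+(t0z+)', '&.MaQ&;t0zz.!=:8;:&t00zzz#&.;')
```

This matches one or more of a word character, then one or more of a non-word character; then the literal 't0', then one or more of a literal 'z' (captured).
Scanning left to right: at [2:11] match 'MaQ&;t0zz', group 1 = 't0zz'.
Because there's exactly one group, `findall` drops the full match and keeps group 1 from the one hit.

['t0zz']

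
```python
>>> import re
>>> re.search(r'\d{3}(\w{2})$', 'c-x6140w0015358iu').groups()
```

('iu',)

The match spans [12:17] → '358iu'.
Captured: group 1 = 'iu'.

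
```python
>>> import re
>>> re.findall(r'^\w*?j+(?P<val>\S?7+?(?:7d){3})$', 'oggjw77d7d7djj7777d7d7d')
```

This matches anchored at the start of the string; then zero or more of a word character (lazy), then one or more of the literal 'j'; then optionally a non-whitespace character, then one or more of the literal '7' (lazy), then the literal '7d' repeated 3 times (captured as 'val'); then anchored at the end.
Scanning left to right: at [0:23] match 'oggjw77d7d7djj7777d7d7d', group 1 = '7777d7d7d'.
Because there's exactly one group, `findall` drops the full match and keeps group 1 from the one hit.

['7777d7d7d']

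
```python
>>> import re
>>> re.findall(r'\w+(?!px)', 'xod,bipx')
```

['xod', 'bipx']

Because the assertion is negative and zero-width, positions next to the forbidden text are skipped.
With no groups in the pattern, `findall` gives back each whole match — 2 here.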